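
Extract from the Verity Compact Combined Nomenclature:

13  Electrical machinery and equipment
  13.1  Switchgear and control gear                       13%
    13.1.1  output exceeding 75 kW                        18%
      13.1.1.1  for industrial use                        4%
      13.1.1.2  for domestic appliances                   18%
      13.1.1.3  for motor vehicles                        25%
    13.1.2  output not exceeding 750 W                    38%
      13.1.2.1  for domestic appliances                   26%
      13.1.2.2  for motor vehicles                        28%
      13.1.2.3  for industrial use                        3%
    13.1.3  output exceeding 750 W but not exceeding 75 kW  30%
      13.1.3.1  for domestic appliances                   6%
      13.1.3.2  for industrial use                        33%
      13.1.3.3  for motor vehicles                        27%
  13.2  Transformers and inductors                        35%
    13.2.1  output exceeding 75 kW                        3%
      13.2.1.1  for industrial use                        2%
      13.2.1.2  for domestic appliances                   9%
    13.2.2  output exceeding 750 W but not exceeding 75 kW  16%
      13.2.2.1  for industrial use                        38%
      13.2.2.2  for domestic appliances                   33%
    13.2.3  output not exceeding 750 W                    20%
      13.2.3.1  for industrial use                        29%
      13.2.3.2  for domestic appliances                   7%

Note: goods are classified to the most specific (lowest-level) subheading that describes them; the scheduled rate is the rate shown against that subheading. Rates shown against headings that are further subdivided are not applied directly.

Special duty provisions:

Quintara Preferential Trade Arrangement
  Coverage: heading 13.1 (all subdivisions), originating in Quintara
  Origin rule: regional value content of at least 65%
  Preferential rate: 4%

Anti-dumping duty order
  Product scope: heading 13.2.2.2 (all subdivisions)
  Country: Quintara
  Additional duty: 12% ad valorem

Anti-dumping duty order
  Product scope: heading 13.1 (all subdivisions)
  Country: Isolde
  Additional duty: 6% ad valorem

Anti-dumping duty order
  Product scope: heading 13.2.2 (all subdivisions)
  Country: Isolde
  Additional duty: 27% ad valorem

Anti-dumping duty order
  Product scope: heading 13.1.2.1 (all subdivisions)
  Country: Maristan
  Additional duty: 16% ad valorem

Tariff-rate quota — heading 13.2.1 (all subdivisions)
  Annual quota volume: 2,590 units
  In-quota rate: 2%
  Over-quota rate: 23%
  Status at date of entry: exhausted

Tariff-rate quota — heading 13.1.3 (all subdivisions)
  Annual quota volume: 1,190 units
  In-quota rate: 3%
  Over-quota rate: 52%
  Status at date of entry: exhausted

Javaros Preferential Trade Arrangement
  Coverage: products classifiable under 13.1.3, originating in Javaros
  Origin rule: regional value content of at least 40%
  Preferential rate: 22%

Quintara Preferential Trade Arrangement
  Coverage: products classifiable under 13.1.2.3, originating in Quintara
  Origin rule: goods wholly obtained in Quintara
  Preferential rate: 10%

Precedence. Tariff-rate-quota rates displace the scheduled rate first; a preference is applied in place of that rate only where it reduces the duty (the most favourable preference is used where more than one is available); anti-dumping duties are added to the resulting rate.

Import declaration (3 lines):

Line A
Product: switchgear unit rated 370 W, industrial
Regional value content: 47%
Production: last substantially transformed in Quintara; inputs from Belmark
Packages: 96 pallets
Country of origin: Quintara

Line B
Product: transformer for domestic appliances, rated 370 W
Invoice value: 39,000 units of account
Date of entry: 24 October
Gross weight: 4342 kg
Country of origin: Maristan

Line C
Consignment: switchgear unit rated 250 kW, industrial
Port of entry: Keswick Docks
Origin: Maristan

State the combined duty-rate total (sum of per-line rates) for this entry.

Line A: switchgear unit → 13.1; rated 370 W → 13.1.2; industrial → 13.1.2.3. Scheduled 3%. Quintara agreement on 13.1: RVC < 65%; Quintara agreement on 13.1.2.3: not wholly obtained. → 3%.
Line B: transformer → 13.2; rated 370 W → 13.2.3; for domestic appliances → 13.2.3.2. Scheduled 7%. No special measure applies. → 7%.
Line C: switchgear unit → 13.1; rated 250 kW → 13.1.1; industrial → 13.1.1.1. Scheduled 4%. No special measure applies. → 4%.
Sum: 3% + 7% + 4% = 14%.

14%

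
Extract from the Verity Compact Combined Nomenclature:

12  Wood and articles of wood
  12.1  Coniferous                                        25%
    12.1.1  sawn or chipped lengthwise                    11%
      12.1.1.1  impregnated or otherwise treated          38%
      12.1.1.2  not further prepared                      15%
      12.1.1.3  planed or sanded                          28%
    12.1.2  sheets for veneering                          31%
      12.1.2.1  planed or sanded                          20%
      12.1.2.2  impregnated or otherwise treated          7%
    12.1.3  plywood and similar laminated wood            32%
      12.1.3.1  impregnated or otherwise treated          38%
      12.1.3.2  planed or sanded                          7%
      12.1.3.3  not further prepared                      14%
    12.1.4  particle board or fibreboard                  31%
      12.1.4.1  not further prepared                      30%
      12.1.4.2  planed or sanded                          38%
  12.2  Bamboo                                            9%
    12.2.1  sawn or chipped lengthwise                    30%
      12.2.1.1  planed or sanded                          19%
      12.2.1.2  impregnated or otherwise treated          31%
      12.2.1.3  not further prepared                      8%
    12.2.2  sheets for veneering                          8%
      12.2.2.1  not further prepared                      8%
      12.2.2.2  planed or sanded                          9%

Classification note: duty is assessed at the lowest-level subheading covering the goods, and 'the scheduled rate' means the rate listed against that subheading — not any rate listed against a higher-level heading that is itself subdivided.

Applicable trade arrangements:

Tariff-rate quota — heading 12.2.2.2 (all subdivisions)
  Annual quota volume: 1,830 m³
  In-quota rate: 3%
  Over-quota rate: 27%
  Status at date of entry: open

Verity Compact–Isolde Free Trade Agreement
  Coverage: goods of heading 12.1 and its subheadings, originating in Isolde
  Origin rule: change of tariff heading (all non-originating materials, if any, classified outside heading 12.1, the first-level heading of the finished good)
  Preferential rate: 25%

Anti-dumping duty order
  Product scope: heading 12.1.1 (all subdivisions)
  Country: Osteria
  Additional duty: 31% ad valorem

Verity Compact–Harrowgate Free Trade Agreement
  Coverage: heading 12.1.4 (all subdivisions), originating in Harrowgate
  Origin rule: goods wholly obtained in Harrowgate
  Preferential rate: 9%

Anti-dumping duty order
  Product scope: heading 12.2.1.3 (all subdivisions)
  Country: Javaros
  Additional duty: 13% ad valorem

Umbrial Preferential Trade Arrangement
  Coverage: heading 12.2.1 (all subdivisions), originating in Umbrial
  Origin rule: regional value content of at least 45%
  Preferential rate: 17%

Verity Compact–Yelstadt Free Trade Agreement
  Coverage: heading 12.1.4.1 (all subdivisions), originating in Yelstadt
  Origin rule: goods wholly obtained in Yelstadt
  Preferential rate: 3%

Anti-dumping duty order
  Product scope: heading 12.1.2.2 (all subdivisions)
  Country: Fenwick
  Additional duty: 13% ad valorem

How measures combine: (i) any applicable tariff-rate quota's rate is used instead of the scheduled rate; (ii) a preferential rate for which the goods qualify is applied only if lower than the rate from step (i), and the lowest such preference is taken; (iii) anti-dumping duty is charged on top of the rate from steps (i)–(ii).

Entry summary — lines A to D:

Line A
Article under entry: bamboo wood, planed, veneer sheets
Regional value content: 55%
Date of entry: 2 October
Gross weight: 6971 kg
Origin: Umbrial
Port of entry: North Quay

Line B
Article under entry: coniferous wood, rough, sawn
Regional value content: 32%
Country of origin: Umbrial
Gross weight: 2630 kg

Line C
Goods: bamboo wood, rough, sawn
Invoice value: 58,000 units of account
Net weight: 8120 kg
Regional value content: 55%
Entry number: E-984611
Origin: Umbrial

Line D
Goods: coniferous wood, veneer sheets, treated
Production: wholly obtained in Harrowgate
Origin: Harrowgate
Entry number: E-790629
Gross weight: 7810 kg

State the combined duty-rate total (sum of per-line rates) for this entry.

Line A: bamboo → 12.2; veneer sheets → 12.2.2; planed → 12.2.2.2. Scheduled 9%. quota on 12.2.2.2 open → in-quota 3%; Umbrial agreement on 12.2.1: 12.2.2.2 not covered. → 3%.
Line B: coniferous → 12.1; sawn → 12.1.1; rough → 12.1.1.2. Scheduled 15%. Umbrial agreement on 12.2.1: 12.1.1.2 not covered. → 15%.
Line C: bamboo → 12.2; sawn → 12.2.1; rough → 12.2.1.3. Scheduled 8%. Umbrial agreement on 12.2.1: RVC ≥ 45% → 17% available; preference 17% not lower than 8% → no reduction. → 8%.
Line D: coniferous → 12.1; veneer sheets → 12.1.2; treated → 12.1.2.2. Scheduled 7%. Harrowgate agreement on 12.1.4: 12.1.2.2 not covered. → 7%.
Sum: 3% + 15% + 8% + 7% = 33%.

33%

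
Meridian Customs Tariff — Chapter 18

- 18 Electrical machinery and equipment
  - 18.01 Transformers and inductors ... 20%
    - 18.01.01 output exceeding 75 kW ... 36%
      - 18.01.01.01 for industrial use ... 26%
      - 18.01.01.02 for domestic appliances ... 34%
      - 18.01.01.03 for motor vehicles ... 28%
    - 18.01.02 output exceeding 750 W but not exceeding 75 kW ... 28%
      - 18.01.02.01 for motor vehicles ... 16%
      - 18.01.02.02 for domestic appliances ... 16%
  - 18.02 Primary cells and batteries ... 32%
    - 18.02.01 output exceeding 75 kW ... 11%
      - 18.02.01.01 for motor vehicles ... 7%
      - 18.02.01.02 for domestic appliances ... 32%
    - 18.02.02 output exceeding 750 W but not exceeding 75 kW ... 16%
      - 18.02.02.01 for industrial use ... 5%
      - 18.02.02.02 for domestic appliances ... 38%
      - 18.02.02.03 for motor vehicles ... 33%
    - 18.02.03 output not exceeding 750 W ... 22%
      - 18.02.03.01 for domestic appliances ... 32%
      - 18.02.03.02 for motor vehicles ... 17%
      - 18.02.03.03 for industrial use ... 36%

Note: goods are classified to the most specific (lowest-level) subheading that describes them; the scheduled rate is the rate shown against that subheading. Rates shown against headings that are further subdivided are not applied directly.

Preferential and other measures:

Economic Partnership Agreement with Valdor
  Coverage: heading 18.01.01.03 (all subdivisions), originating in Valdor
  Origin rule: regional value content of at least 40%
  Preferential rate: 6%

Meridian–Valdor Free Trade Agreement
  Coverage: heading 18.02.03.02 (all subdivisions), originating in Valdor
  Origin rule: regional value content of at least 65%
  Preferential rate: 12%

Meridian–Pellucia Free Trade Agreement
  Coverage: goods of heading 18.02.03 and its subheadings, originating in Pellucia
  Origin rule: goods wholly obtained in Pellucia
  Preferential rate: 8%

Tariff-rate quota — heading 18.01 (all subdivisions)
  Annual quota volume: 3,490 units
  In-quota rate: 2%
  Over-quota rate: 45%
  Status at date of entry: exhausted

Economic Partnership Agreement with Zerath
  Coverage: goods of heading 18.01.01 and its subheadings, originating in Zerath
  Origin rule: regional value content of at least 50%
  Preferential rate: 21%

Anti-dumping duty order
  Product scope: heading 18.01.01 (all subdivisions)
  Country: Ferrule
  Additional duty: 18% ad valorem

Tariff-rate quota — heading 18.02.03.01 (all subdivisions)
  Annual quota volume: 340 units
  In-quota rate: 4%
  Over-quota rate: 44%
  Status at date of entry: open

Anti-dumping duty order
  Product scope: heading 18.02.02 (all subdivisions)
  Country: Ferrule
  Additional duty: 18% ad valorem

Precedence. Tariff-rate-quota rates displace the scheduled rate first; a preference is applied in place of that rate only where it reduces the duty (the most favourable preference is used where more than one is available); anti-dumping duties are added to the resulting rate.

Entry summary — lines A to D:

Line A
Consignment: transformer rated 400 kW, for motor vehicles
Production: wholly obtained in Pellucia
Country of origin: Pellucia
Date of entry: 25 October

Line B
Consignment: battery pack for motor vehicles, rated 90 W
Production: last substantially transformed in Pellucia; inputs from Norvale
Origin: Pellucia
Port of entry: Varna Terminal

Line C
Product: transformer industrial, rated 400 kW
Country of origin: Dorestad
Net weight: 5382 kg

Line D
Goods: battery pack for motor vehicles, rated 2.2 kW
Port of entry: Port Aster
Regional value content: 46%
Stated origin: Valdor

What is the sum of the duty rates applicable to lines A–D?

140%

Line A: transformer → 18.01; rated 400 kW → 18.01.01; for motor vehicles → 18.01.01.03. Scheduled 28%. quota on 18.01 exhausted → over-quota 45%; Pellucia agreement on 18.02.03: 18.01.01.03 not covered. → 45%.
Line B: battery pack → 18.02; rated 90 W → 18.02.03; for motor vehicles → 18.02.03.02. Scheduled 17%. Pellucia agreement on 18.02.03: not wholly obtained. → 17%.
Line C: transformer → 18.01; rated 400 kW → 18.01.01; industrial → 18.01.01.01. Scheduled 26%. quota on 18.01 exhausted → over-quota 45%. → 45%.
Line D: battery pack → 18.02; rated 2.2 kW → 18.02.02; for motor vehicles → 18.02.02.03. Scheduled 33%. Valdor agreement on 18.01.01.03: 18.02.02.03 not covered; Valdor agreement on 18.02.03.02: 18.02.02.03 not covered. → 33%.
Sum: 45% + 17% + 45% + 33% = 140%.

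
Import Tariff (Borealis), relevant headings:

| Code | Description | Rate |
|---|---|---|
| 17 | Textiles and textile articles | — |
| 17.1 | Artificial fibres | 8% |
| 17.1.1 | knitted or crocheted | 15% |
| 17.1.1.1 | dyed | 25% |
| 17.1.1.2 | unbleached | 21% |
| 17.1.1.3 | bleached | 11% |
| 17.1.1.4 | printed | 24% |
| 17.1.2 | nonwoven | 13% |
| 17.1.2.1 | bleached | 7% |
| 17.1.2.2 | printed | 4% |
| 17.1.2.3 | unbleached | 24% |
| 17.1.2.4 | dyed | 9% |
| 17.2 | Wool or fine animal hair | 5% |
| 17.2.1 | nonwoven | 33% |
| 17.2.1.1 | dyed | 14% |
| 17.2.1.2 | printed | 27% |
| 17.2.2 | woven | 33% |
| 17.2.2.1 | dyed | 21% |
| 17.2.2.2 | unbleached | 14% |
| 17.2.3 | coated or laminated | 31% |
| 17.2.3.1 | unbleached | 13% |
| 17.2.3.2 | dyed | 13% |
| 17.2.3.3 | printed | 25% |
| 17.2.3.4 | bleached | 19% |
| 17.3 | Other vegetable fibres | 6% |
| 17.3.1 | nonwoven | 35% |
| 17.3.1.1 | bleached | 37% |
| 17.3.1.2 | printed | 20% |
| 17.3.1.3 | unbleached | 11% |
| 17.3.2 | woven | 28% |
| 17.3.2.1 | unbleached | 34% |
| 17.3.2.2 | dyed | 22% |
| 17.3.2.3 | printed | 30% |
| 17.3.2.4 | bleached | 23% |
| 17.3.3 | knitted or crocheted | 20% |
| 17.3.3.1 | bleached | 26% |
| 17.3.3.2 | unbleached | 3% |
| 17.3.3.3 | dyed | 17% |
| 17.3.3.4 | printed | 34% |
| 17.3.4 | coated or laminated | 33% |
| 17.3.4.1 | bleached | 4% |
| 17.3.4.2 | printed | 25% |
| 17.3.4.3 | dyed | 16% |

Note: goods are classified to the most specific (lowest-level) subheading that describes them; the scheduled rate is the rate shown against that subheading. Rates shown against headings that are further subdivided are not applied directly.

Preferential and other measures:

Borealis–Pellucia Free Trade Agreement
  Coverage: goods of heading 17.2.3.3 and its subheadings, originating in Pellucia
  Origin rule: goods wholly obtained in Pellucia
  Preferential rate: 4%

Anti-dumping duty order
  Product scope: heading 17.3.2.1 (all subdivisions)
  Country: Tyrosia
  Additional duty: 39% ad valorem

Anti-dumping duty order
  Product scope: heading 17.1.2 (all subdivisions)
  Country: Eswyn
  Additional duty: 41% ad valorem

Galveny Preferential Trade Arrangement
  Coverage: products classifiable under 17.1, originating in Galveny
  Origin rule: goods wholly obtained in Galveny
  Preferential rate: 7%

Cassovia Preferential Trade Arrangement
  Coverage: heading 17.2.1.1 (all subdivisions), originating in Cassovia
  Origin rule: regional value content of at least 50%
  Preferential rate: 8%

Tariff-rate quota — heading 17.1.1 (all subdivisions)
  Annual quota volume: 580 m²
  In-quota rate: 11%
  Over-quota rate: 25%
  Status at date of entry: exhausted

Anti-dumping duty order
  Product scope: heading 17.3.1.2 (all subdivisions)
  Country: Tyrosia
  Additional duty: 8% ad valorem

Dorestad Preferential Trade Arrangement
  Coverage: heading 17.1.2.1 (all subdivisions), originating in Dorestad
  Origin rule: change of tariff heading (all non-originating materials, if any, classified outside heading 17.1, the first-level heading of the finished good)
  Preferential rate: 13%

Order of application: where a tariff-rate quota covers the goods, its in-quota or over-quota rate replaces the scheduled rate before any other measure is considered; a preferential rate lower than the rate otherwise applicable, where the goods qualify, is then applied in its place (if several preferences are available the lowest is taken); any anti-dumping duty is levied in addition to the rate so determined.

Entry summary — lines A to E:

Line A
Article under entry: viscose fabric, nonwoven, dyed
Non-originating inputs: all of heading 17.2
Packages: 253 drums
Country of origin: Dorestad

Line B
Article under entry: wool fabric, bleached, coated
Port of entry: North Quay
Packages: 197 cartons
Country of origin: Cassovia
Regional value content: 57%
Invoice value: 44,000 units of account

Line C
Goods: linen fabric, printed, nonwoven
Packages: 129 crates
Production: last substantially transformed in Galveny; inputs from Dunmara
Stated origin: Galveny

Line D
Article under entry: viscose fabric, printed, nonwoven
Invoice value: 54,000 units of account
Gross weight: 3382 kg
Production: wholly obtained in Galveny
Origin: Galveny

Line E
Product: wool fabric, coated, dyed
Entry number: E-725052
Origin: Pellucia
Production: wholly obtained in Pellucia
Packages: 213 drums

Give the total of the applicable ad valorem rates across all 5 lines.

65%

Line A: viscose → 17.1; nonwoven → 17.1.2; dyed → 17.1.2.4. Scheduled 9%. Dorestad agreement on 17.1.2.1: 17.1.2.4 not covered. → 9%.
Line B: wool → 17.2; coated → 17.2.3; bleached → 17.2.3.4. Scheduled 19%. Cassovia agreement on 17.2.1.1: 17.2.3.4 not covered. → 19%.
Line C: linen → 17.3; nonwoven → 17.3.1; printed → 17.3.1.2. Scheduled 20%. Galveny agreement on 17.1: 17.3.1.2 not covered. → 20%.
Line D: viscose → 17.1; nonwoven → 17.1.2; printed → 17.1.2.2. Scheduled 4%. Galveny agreement on 17.1: wholly obtained → 7% available; preference 7% not lower than 4% → no reduction. → 4%.
Line E: wool → 17.2; coated → 17.2.3; dyed → 17.2.3.2. Scheduled 13%. Pellucia agreement on 17.2.3.3: 17.2.3.2 not covered. → 13%.
Sum: 9% + 19% + 20% + 4% + 13% = 65%.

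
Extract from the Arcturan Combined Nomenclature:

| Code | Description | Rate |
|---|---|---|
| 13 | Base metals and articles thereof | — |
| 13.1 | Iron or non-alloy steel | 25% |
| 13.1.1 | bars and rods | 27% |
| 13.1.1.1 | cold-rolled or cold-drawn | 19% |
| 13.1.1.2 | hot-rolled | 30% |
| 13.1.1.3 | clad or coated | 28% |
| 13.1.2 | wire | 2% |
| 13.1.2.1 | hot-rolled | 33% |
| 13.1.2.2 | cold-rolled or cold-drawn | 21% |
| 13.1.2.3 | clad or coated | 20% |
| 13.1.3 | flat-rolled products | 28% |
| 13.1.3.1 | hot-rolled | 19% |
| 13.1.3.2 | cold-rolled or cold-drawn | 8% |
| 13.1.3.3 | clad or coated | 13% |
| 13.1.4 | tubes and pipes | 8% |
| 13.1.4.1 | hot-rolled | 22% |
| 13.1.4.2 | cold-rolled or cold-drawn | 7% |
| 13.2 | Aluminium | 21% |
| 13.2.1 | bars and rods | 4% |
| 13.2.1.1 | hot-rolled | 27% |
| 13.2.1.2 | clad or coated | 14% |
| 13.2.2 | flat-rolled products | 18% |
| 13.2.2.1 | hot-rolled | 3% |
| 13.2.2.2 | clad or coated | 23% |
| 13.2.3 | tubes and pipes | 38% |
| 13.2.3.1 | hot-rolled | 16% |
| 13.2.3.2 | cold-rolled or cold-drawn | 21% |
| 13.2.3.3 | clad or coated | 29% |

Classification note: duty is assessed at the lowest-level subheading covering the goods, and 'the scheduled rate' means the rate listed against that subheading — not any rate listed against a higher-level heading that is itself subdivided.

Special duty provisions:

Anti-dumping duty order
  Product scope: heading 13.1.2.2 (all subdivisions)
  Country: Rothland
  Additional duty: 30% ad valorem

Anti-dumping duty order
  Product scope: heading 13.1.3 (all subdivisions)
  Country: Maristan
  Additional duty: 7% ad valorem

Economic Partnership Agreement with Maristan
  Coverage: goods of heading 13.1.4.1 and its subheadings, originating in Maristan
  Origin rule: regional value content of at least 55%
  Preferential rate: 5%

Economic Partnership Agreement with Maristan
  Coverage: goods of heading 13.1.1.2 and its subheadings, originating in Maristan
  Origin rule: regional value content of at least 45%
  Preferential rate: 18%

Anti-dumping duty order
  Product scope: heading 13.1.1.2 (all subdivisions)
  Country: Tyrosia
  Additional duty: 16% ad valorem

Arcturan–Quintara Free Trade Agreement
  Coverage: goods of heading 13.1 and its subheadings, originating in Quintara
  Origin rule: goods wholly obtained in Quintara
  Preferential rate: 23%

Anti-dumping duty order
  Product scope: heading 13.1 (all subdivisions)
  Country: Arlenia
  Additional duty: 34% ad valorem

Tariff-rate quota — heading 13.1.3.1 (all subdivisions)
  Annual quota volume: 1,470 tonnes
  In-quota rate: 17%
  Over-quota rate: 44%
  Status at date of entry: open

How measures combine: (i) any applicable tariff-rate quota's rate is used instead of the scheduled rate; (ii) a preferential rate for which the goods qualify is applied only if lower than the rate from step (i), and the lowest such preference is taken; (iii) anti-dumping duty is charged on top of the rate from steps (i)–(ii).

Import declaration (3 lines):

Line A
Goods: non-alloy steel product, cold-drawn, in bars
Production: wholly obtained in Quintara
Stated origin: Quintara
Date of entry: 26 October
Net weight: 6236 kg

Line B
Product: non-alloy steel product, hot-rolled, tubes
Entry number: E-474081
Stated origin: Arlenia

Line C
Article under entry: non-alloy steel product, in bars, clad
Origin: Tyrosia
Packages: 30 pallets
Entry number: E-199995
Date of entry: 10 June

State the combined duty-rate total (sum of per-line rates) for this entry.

Line A: non-alloy steel → 13.1; in bars → 13.1.1; cold-drawn → 13.1.1.1. Scheduled 19%. Quintara agreement on 13.1: wholly obtained → 23% available; preference 23% not lower than 19% → no reduction. → 19%.
Line B: non-alloy steel → 13.1; tubes → 13.1.4; hot-rolled → 13.1.4.1. Scheduled 22%. anti-dumping (Arlenia, 13.1): +34%; total 22% + 34% = 56%. → 56%.
Line C: non-alloy steel → 13.1; in bars → 13.1.1; clad → 13.1.1.3. Scheduled 28%. No special measure applies. → 28%.
Sum: 19% + 56% + 28% = 103%.

103%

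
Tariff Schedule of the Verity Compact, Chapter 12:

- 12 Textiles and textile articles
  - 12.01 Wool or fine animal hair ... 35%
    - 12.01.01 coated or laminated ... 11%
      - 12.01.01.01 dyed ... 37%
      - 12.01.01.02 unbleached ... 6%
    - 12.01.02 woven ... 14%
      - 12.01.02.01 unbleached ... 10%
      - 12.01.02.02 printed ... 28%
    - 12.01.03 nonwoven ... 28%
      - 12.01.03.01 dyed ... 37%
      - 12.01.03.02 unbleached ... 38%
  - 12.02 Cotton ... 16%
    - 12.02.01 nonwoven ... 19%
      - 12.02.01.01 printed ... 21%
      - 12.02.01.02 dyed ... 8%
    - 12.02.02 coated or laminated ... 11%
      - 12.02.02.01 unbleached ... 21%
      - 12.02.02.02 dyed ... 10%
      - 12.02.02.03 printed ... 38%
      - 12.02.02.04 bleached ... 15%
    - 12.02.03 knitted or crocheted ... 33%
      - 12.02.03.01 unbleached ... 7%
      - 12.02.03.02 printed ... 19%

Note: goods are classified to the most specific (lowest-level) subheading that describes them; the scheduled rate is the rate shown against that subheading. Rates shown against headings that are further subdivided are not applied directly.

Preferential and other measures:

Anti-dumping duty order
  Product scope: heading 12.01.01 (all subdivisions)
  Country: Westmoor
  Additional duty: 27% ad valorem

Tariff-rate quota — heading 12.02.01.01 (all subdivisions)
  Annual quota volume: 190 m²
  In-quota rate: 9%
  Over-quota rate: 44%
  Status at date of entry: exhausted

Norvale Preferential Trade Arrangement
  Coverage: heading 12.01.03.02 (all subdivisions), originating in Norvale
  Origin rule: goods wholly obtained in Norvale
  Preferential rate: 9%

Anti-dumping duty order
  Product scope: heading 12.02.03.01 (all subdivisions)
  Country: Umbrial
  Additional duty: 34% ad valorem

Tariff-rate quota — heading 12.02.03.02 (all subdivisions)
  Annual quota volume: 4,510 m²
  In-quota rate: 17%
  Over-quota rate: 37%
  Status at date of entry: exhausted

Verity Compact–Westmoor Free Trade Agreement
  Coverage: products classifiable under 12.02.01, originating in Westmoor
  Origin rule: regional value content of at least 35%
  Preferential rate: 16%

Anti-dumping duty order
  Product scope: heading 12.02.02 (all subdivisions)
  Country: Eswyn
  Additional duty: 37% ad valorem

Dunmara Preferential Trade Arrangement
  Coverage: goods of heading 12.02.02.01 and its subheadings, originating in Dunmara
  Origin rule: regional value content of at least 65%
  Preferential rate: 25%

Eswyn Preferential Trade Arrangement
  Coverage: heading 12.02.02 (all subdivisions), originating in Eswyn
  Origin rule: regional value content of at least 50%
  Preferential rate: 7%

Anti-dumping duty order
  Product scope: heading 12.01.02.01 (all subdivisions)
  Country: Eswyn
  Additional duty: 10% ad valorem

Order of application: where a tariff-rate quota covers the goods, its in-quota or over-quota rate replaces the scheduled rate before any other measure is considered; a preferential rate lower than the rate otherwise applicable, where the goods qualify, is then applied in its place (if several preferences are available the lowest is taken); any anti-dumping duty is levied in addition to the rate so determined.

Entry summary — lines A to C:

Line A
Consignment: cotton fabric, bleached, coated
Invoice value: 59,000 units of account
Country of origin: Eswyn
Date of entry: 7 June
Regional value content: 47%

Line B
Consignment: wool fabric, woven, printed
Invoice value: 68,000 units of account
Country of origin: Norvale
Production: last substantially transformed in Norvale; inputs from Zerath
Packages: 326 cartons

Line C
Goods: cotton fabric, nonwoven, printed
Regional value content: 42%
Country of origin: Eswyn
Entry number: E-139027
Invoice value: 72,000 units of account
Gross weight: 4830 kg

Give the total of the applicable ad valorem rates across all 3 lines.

124%

Line A: cotton → 12.02; coated → 12.02.02; bleached → 12.02.02.04. Scheduled 15%. Eswyn agreement on 12.02.02: RVC < 50%; anti-dumping (Eswyn, 12.02.02): +37%; total 15% + 37% = 52%. → 52%.
Line B: wool → 12.01; woven → 12.01.02; printed → 12.01.02.02. Scheduled 28%. Norvale agreement on 12.01.03.02: 12.01.02.02 not covered. → 28%.
Line C: cotton → 12.02; nonwoven → 12.02.01; printed → 12.02.01.01. Scheduled 21%. quota on 12.02.01.01 exhausted → over-quota 44%; Eswyn agreement on 12.02.02: 12.02.01.01 not covered. → 44%.
Sum: 52% + 28% + 44% = 124%.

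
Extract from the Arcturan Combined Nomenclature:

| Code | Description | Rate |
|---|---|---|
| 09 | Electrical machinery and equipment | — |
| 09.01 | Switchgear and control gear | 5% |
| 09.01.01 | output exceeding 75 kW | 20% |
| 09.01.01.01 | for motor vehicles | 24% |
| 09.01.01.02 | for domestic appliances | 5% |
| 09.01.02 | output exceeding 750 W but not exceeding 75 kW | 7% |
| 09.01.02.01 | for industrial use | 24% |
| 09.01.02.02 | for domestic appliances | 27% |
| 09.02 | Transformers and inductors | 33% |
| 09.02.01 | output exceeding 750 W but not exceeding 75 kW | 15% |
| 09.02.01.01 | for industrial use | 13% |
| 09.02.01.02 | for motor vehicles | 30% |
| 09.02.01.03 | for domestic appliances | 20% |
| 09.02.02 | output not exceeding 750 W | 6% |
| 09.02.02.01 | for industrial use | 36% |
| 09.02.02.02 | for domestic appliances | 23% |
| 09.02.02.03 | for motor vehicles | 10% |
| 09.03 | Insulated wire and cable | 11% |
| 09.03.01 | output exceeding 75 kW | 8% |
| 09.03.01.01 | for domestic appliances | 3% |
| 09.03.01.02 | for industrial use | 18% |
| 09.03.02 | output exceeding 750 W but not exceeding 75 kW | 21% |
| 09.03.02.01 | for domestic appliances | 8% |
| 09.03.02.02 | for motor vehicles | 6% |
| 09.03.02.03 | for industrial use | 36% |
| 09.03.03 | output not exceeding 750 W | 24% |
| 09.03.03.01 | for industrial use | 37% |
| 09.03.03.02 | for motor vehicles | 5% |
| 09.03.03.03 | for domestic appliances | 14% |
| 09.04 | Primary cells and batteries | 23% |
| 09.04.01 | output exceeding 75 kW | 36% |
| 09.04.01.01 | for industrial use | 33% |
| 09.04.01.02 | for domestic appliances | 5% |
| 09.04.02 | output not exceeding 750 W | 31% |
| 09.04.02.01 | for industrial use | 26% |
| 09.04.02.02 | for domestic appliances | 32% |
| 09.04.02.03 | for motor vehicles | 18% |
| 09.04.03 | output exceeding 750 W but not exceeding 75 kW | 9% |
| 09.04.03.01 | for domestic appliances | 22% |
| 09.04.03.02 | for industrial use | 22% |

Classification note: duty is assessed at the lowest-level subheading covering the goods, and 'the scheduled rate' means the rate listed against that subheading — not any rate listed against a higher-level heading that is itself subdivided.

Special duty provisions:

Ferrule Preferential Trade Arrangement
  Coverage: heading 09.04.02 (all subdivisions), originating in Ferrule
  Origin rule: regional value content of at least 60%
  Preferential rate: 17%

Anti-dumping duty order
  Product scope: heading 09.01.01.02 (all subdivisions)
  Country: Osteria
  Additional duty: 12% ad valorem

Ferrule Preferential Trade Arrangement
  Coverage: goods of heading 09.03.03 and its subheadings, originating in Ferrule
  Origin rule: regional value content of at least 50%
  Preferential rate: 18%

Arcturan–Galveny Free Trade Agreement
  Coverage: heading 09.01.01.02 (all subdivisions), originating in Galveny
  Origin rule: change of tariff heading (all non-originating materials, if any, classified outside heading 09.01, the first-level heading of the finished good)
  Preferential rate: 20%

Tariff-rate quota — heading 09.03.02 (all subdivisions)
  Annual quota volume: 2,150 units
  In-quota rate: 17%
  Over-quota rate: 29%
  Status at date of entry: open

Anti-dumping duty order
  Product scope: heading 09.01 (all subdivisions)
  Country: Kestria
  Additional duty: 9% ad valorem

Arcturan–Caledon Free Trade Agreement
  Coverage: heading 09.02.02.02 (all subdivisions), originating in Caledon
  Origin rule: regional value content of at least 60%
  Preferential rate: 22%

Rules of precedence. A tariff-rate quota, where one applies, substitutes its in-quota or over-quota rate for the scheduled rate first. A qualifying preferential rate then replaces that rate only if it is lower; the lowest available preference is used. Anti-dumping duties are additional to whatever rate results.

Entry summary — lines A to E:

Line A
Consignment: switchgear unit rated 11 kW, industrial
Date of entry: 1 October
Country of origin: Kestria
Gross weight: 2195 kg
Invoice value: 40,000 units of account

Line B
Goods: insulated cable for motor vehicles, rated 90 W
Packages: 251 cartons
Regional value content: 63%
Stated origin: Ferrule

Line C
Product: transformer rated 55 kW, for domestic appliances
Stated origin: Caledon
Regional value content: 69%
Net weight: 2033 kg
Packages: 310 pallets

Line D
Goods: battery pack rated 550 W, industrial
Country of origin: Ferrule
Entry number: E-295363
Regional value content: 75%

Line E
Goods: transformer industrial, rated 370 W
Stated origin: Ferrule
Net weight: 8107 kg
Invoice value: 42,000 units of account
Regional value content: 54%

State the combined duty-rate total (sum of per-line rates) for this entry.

111%

Line A: switchgear unit → 09.01; rated 11 kW → 09.01.02; industrial → 09.01.02.01. Scheduled 24%. anti-dumping (Kestria, 09.01): +9%; total 24% + 9% = 33%. → 33%.
Line B: insulated cable → 09.03; rated 90 W → 09.03.03; for motor vehicles → 09.03.03.02. Scheduled 5%. Ferrule agreement on 09.04.02: 09.03.03.02 not covered; Ferrule agreement on 09.03.03: RVC ≥ 50% → 18% available; preference 18% not lower than 5% → no reduction. → 5%.
Line C: transformer → 09.02; rated 55 kW → 09.02.01; for domestic appliances → 09.02.01.03. Scheduled 20%. Caledon agreement on 09.02.02.02: 09.02.01.03 not covered. → 20%.
Line D: battery pack → 09.04; rated 550 W → 09.04.02; industrial → 09.04.02.01. Scheduled 26%. Ferrule agreement on 09.04.02: RVC ≥ 60% → 17% available; Ferrule agreement on 09.03.03: 09.04.02.01 not covered; preferential 17%. → 17%.
Line E: transformer → 09.02; rated 370 W → 09.02.02; industrial → 09.02.02.01. Scheduled 36%. Ferrule agreement on 09.04.02: 09.02.02.01 not covered; Ferrule agreement on 09.03.03: 09.02.02.01 not covered. → 36%.
Sum: 33% + 5% + 20% + 17% + 36% = 111%.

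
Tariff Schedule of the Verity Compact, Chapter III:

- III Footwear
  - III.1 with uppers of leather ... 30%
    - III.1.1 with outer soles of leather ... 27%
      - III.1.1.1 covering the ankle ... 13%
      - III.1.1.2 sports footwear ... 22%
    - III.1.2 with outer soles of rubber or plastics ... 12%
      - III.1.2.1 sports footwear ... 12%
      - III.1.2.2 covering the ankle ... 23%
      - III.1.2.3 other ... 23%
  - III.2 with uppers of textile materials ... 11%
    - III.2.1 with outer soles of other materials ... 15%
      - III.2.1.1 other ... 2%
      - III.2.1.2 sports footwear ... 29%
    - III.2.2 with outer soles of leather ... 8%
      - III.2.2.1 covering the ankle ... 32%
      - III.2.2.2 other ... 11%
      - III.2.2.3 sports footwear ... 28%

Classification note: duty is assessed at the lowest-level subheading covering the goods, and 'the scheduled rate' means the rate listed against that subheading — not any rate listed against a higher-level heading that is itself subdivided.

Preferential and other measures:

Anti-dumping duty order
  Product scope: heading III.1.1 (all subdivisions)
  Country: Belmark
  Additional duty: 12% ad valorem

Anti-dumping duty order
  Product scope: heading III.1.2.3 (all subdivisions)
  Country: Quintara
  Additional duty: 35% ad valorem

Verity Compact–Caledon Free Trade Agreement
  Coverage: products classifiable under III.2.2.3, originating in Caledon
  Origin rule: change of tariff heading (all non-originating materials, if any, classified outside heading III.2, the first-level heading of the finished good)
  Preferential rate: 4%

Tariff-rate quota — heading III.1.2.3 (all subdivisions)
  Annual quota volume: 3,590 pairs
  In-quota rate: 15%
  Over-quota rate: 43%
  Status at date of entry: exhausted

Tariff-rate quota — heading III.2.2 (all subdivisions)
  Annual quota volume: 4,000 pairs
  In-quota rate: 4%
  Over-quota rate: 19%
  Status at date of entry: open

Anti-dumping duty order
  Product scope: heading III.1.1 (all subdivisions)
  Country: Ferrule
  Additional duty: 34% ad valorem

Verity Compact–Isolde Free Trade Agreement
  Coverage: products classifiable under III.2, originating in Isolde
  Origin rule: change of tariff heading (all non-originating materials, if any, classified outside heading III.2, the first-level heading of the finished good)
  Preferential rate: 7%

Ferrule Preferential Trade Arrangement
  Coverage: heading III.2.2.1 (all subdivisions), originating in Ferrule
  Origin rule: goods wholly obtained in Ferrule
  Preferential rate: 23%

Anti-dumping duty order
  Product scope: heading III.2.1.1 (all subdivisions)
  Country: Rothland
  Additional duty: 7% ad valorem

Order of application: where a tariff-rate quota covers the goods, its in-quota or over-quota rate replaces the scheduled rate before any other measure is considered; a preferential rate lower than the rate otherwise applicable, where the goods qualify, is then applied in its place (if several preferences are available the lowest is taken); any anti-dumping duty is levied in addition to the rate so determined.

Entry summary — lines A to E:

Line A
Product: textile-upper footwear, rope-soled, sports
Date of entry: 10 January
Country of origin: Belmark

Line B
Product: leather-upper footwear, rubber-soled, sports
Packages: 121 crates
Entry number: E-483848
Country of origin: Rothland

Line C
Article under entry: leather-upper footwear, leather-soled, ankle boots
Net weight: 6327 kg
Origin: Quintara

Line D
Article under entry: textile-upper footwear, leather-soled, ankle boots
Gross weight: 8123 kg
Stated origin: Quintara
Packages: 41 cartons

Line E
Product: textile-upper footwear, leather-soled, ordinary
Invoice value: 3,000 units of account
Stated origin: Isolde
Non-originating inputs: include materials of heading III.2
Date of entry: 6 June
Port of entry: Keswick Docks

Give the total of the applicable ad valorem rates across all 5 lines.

Line A: textile-upper → III.2; rope-soled → III.2.1; sports → III.2.1.2. Scheduled 29%. No special measure applies. → 29%.
Line B: leather-upper → III.1; rubber-soled → III.1.2; sports → III.1.2.1. Scheduled 12%. No special measure applies. → 12%.
Line C: leather-upper → III.1; leather-soled → III.1.1; ankle boots → III.1.1.1. Scheduled 13%. No special measure applies. → 13%.
Line D: textile-upper → III.2; leather-soled → III.2.2; ankle boots → III.2.2.1. Scheduled 32%. quota on III.2.2 open → in-quota 4%. → 4%.
Line E: textile-upper → III.2; leather-soled → III.2.2; ordinary → III.2.2.2. Scheduled 11%. quota on III.2.2 open → in-quota 4%; Isolde agreement on III.2: CTH not met. → 4%.
Sum: 29% + 12% + 13% + 4% + 4% = 62%.

62%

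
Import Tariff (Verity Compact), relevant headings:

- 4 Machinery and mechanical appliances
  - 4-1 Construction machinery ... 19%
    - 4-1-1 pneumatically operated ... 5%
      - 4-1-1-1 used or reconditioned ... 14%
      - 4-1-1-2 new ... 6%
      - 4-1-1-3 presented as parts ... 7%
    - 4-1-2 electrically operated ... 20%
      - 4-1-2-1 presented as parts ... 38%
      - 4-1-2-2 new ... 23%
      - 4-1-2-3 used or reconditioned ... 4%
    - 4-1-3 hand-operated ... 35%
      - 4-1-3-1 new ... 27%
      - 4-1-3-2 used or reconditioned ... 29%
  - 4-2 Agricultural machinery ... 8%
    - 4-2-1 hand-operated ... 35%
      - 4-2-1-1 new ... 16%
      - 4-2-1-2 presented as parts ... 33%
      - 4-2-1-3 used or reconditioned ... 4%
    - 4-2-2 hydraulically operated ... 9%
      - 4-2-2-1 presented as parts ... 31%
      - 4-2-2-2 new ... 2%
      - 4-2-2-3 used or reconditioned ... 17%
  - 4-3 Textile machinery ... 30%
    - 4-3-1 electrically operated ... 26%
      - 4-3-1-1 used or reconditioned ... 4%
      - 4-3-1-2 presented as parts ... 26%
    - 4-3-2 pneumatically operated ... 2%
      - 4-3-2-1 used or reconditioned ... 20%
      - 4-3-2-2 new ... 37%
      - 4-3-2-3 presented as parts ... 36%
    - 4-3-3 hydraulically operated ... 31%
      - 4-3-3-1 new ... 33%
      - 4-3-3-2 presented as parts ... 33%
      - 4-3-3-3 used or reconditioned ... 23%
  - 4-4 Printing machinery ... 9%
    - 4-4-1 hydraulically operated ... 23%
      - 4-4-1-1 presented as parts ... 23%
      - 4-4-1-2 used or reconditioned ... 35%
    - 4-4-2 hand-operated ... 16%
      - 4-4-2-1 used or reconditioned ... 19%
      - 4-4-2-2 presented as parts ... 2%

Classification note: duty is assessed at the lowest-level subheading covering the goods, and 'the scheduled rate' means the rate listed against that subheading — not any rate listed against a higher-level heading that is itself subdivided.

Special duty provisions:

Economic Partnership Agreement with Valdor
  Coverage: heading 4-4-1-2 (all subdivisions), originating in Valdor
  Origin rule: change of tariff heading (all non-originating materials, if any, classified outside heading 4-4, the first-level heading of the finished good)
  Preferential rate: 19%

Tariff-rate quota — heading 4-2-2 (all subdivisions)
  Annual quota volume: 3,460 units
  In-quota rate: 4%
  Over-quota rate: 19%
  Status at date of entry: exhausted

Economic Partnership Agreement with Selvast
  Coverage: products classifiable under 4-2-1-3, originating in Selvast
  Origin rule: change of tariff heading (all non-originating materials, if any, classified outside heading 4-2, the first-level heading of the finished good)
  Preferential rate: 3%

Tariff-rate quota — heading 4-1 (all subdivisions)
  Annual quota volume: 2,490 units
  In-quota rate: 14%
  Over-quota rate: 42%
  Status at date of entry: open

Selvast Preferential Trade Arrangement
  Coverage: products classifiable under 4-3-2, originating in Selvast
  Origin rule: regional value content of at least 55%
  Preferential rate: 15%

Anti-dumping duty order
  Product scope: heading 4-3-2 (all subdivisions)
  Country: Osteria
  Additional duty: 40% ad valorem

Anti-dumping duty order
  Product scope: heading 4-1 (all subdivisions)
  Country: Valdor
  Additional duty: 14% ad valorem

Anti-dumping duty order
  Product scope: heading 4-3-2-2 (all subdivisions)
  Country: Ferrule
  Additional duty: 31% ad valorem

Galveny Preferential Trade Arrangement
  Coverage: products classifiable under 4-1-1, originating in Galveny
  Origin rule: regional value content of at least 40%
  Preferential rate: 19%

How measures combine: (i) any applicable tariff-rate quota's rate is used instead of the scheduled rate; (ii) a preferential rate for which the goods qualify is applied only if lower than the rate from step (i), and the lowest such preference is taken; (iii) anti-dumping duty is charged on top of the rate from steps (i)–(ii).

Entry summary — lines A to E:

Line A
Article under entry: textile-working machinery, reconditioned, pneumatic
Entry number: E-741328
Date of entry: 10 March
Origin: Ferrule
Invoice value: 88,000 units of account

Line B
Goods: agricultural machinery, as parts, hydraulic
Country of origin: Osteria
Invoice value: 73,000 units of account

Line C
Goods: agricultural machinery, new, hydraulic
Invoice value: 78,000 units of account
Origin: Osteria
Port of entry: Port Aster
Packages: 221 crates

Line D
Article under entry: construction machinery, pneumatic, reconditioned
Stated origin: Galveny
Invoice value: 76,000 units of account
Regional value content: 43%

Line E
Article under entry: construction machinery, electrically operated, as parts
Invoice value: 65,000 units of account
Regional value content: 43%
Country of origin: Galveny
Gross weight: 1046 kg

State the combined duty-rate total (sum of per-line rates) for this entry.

Line A: textile-working → 4-3; pneumatic → 4-3-2; reconditioned → 4-3-2-1. Scheduled 20%. No special measure applies. → 20%.
Line B: agricultural → 4-2; hydraulic → 4-2-2; as parts → 4-2-2-1. Scheduled 31%. quota on 4-2-2 exhausted → over-quota 19%. → 19%.
Line C: agricultural → 4-2; hydraulic → 4-2-2; new → 4-2-2-2. Scheduled 2%. quota on 4-2-2 exhausted → over-quota 19%. → 19%.
Line D: construction → 4-1; pneumatic → 4-1-1; reconditioned → 4-1-1-1. Scheduled 14%. quota on 4-1 open → in-quota 14%; Galveny agreement on 4-1-1: RVC ≥ 40% → 19% available; preference 19% not lower than 14% → no reduction. → 14%.
Line E: construction → 4-1; electrically operated → 4-1-2; as parts → 4-1-2-1. Scheduled 38%. quota on 4-1 open → in-quota 14%; Galveny agreement on 4-1-1: 4-1-2-1 not covered. → 14%.
Sum: 20% + 19% + 19% + 14% + 14% = 86%.

86%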